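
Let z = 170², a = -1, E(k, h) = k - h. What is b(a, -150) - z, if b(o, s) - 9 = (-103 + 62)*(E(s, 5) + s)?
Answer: -16386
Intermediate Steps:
b(o, s) = 214 - 82*s (b(o, s) = 9 + (-103 + 62)*((s - 1*5) + s) = 9 - 41*((s - 5) + s) = 9 - 41*((-5 + s) + s) = 9 - 41*(-5 + 2*s) = 9 + (205 - 82*s) = 214 - 82*s)
z = 28900
b(a, -150) - z = (214 - 82*(-150)) - 1*28900 = (214 + 12300) - 28900 = 12514 - 28900 = -16386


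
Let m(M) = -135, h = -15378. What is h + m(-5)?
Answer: -15513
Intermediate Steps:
h + m(-5) = -15378 - 135 = -15513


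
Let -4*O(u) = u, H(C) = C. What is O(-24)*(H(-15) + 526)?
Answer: 3066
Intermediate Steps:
O(u) = -u/4
O(-24)*(H(-15) + 526) = (-1/4*(-24))*(-15 + 526) = 6*511 = 3066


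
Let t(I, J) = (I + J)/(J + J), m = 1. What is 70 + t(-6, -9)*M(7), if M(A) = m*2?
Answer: 215/3 ≈ 71.667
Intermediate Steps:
M(A) = 2 (M(A) = 1*2 = 2)
t(I, J) = (I + J)/(2*J) (t(I, J) = (I + J)/((2*J)) = (I + J)*(1/(2*J)) = (I + J)/(2*J))
70 + t(-6, -9)*M(7) = 70 + ((½)*(-6 - 9)/(-9))*2 = 70 + ((½)*(-⅑)*(-15))*2 = 70 + (⅚)*2 = 70 + 5/3 = 215/3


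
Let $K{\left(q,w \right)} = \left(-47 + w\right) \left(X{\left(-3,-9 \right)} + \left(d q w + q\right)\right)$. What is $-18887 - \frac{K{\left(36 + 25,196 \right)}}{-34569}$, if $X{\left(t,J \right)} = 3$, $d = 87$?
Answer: $- \frac{497909539}{34569} \approx -14403.0$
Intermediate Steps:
$K{\left(q,w \right)} = \left(-47 + w\right) \left(3 + q + 87 q w\right)$ ($K{\left(q,w \right)} = \left(-47 + w\right) \left(3 + \left(87 q w + q\right)\right) = \left(-47 + w\right) \left(3 + \left(q + 87 q w\right)\right) = \left(-47 + w\right) \left(3 + q + 87 q w\right)$)
$-18887 - \frac{K{\left(36 + 25,196 \right)}}{-34569} = -18887 - \frac{-141 - 47 \left(36 + 25\right) + 3 \cdot 196 - 4088 \left(36 + 25\right) 196 + 87 \left(36 + 25\right) 196^{2}}{-34569} = -18887 - \left(-141 - 2867 + 588 - 249368 \cdot 196 + 87 \cdot 61 \cdot 38416\right) \left(- \frac{1}{34569}\right) = -18887 - \left(-141 - 2867 + 588 - 48876128 + 203873712\right) \left(- \frac{1}{34569}\right) = -18887 - 154995164 \left(- \frac{1}{34569}\right) = -18887 - - \frac{154995164}{34569} = -18887 + \frac{154995164}{34569} = - \frac{497909539}{34569}$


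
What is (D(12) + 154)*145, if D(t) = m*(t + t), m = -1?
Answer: 18850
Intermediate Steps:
D(t) = -2*t (D(t) = -(t + t) = -2*t)
(D(12) + 154)*145 = (-2*12 + 154)*145 = (-24 + 154)*145 = 130*145 = 18850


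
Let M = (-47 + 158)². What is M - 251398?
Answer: -239077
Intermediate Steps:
M = 12321 (M = 111² = 12321)
M - 251398 = 12321 - 251398 = -239077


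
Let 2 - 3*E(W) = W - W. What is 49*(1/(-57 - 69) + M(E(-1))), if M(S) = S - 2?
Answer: -1183/18 ≈ -65.722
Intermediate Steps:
E(W) = 2/3 (E(W) = 2/3 - (W - W)/3 = 2/3 - 1/3*0 = 2/3 + 0 = 2/3)
M(S) = -2 + S
49*(1/(-57 - 69) + M(E(-1))) = 49*(1/(-57 - 69) + (-2 + 2/3)) = 49*(1/(-126) - 4/3) = 49*(-1/126 - 4/3) = 49*(-169/126) = -1183/18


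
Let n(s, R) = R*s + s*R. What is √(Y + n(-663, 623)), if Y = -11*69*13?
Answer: 3*I*√92885 ≈ 914.31*I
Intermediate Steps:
n(s, R) = 2*R*s (n(s, R) = R*s + R*s = 2*R*s)
Y = -9867 (Y = -759*13 = -9867)
√(Y + n(-663, 623)) = √(-9867 + 2*623*(-663)) = √(-9867 - 826098) = √(-835965) = 3*I*√92885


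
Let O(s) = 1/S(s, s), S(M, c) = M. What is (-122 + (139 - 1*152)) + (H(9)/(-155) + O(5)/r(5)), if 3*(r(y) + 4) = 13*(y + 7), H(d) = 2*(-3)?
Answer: -1004081/7440 ≈ -134.96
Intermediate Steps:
H(d) = -6
O(s) = 1/s
r(y) = 79/3 + 13*y/3 (r(y) = -4 + (13*(y + 7))/3 = -4 + (13*(7 + y))/3 = -4 + (91 + 13*y)/3 = -4 + (91/3 + 13*y/3) = 79/3 + 13*y/3)
(-122 + (139 - 1*152)) + (H(9)/(-155) + O(5)/r(5)) = (-122 + (139 - 1*152)) + (-6/(-155) + 1/(5*(79/3 + (13/3)*5))) = (-122 + (139 - 152)) + (-6*(-1/155) + 1/(5*(79/3 + 65/3))) = (-122 - 13) + (6/155 + (1/5)/48) = -135 + (6/155 + (1/5)*(1/48)) = -135 + (6/155 + 1/240) = -135 + 319/7440 = -1004081/7440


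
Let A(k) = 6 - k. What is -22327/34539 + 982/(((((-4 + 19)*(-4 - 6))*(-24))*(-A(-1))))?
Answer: -99426283/145063800 ≈ -0.68540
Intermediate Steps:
-22327/34539 + 982/(((((-4 + 19)*(-4 - 6))*(-24))*(-A(-1)))) = -22327/34539 + 982/(((((-4 + 19)*(-4 - 6))*(-24))*(-(6 - 1*(-1))))) = -22327*1/34539 + 982/((((15*(-10))*(-24))*(-(6 + 1)))) = -22327/34539 + 982/(((-150*(-24))*(-1*7))) = -22327/34539 + 982/((3600*(-7))) = -22327/34539 + 982/(-25200) = -22327/34539 + 982*(-1/25200) = -22327/34539 - 491/12600 = -99426283/145063800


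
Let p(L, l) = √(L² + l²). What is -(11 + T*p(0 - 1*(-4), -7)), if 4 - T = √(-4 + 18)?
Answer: -11 - √65*(4 - √14) ≈ -13.083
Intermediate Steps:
T = 4 - √14 (T = 4 - √(-4 + 18) = 4 - √14 ≈ 0.25834)
-(11 + T*p(0 - 1*(-4), -7)) = -(11 + (4 - √14)*√((0 - 1*(-4))² + (-7)²)) = -(11 + (4 - √14)*√((0 + 4)² + 49)) = -(11 + (4 - √14)*√(4² + 49)) = -(11 + (4 - √14)*√(16 + 49)) = -(11 + (4 - √14)*√65) = -(11 + √65*(4 - √14)) = -11 - √65*(4 - √14)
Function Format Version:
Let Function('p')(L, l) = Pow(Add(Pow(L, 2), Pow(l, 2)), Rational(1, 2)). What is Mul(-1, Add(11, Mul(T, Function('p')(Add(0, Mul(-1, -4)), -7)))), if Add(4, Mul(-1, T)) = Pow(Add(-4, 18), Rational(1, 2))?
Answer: Add(-11, Mul(-1, Pow(65, Rational(1, 2)), Add(4, Mul(-1, Pow(14, Rational(1, 2)))))) ≈ -13.083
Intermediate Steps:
T = Add(4, Mul(-1, Pow(14, Rational(1, 2)))) (T = Add(4, Mul(-1, Pow(Add(-4, 18), Rational(1, 2)))) = Add(4, Mul(-1, Pow(14, Rational(1, 2)))) ≈ 0.25834)
Mul(-1, Add(11, Mul(T, Function('p')(Add(0, Mul(-1, -4)), -7)))) = Mul(-1, Add(11, Mul(Add(4, Mul(-1, Pow(14, Rational(1, 2)))), Pow(Add(Pow(Add(0, Mul(-1, -4)), 2), Pow(-7, 2)), Rational(1, 2))))) = Mul(-1, Add(11, Mul(Add(4, Mul(-1, Pow(14, Rational(1, 2)))), Pow(Add(Pow(Add(0, 4), 2), 49), Rational(1, 2))))) = Mul(-1, Add(11, Mul(Add(4, Mul(-1, Pow(14, Rational(1, 2)))), Pow(Add(Pow(4, 2), 49), Rational(1, 2))))) = Mul(-1, Add(11, Mul(Add(4, Mul(-1, Pow(14, Rational(1, 2)))), Pow(Add(16, 49), Rational(1, 2))))) = Mul(-1, Add(11, Mul(Add(4, Mul(-1, Pow(14, Rational(1, 2)))), Pow(65, Rational(1, 2))))) = Mul(-1, Add(11, Mul(Pow(65, Rational(1, 2)), Add(4, Mul(-1, Pow(14, Rational(1, 2))))))) = Add(-11, Mul(-1, Pow(65, Rational(1, 2)), Add(4, Mul(-1, Pow(14, Rational(1, 2))))))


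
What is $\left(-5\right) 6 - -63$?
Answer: $33$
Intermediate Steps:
$\left(-5\right) 6 - -63 = -30 + 63 = 33$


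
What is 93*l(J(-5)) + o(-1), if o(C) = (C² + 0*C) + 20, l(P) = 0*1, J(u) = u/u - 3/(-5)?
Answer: 21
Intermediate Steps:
J(u) = 8/5 (J(u) = 1 - 3*(-⅕) = 1 + ⅗ = 8/5)
l(P) = 0
o(C) = 20 + C² (o(C) = (C² + 0) + 20 = C² + 20 = 20 + C²)
93*l(J(-5)) + o(-1) = 93*0 + (20 + (-1)²) = 0 + (20 + 1) = 0 + 21 = 21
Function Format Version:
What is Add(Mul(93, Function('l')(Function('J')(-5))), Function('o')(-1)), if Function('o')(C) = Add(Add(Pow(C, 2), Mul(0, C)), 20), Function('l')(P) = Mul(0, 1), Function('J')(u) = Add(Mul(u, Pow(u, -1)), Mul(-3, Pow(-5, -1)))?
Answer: 21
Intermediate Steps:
Function('J')(u) = Rational(8, 5) (Function('J')(u) = Add(1, Mul(-3, Rational(-1, 5))) = Add(1, Rational(3, 5)) = Rational(8, 5))
Function('l')(P) = 0
Function('o')(C) = Add(20, Pow(C, 2)) (Function('o')(C) = Add(Add(Pow(C, 2), 0), 20) = Add(Pow(C, 2), 20) = Add(20, Pow(C, 2)))
Add(Mul(93, Function('l')(Function('J')(-5))), Function('o')(-1)) = Add(Mul(93, 0), Add(20, Pow(-1, 2))) = Add(0, Add(20, 1)) = Add(0, 21) = 21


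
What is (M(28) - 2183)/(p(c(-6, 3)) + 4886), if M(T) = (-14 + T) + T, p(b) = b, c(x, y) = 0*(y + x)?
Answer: -2141/4886 ≈ -0.43819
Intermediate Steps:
c(x, y) = 0 (c(x, y) = 0*(x + y) = 0)
M(T) = -14 + 2*T
(M(28) - 2183)/(p(c(-6, 3)) + 4886) = ((-14 + 2*28) - 2183)/(0 + 4886) = ((-14 + 56) - 2183)/4886 = (42 - 2183)*(1/4886) = -2141*1/4886 = -2141/4886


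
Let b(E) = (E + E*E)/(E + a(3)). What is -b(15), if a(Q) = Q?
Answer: -40/3 ≈ -13.333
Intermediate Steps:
b(E) = (E + E²)/(3 + E) (b(E) = (E + E*E)/(E + 3) = (E + E²)/(3 + E))
-b(15) = -15*(1 + 15)/(3 + 15) = -15*16/18 = -1*40/3 = -40/3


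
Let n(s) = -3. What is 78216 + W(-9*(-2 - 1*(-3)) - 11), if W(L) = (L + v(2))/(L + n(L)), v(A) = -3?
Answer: 78217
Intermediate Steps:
W(L) = 1 (W(L) = (L - 3)/(L - 3) = (-3 + L)/(-3 + L) = 1)
78216 + W(-9*(-2 - 1*(-3)) - 11) = 78216 + 1 = 78217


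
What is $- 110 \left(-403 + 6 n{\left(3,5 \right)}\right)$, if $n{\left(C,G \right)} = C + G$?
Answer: $39050$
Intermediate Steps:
$- 110 \left(-403 + 6 n{\left(3,5 \right)}\right) = - 110 \left(-403 + 6 \left(3 + 5\right)\right) = - 110 \left(-403 + 6 \cdot 8\right) = - 110 \left(-403 + 48\right) = - 110 \left(-355\right) = \left(-1\right) \left(-39050\right) = 39050$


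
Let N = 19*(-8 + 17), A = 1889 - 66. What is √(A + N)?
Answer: √1994 ≈ 44.654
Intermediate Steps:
A = 1823
N = 171 (N = 19*9 = 171)
√(A + N) = √(1823 + 171) = √1994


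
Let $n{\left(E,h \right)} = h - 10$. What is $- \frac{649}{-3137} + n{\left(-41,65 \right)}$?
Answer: $\frac{173184}{3137} \approx 55.207$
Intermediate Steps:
$n{\left(E,h \right)} = -10 + h$ ($n{\left(E,h \right)} = h - 10 = -10 + h$)
$- \frac{649}{-3137} + n{\left(-41,65 \right)} = - \frac{649}{-3137} + \left(-10 + 65\right) = \left(-649\right) \left(- \frac{1}{3137}\right) + 55 = \frac{649}{3137} + 55 = \frac{173184}{3137}$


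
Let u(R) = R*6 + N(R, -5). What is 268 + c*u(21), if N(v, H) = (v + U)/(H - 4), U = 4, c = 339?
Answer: 126121/3 ≈ 42040.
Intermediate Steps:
N(v, H) = (4 + v)/(-4 + H) (N(v, H) = (v + 4)/(H - 4) = (4 + v)/(-4 + H))
u(R) = -4/9 + 53*R/9 (u(R) = R*6 + (4 + R)/(-4 - 5) = 6*R + (4 + R)/(-9) = 6*R - (4 + R)/9 = 6*R + (-4/9 - R/9) = -4/9 + 53*R/9)
268 + c*u(21) = 268 + 339*(-4/9 + (53/9)*21) = 268 + 339*(-4/9 + 371/3) = 268 + 339*(1109/9) = 268 + 125317/3 = 126121/3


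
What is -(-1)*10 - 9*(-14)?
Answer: 136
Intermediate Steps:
-(-1)*10 - 9*(-14) = -1*(-10) + 126 = 10 + 126 = 136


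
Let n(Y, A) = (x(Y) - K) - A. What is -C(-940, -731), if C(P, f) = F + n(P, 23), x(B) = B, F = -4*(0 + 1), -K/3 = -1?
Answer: 970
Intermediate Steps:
K = 3 (K = -3*(-1) = 3)
F = -4 (F = -4*1 = -4)
n(Y, A) = -3 + Y - A (n(Y, A) = (Y - 1*3) - A = (Y - 3) - A = (-3 + Y) - A = -3 + Y - A)
C(P, f) = -30 + P (C(P, f) = -4 + (-3 + P - 1*23) = -4 + (-3 + P - 23) = -4 + (-26 + P) = -30 + P)
-C(-940, -731) = -(-30 - 940) = -1*(-970) = 970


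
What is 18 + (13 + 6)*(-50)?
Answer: -932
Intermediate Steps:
18 + (13 + 6)*(-50) = 18 + 19*(-50) = 18 - 950 = -932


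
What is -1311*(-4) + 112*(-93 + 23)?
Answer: -2596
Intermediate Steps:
-1311*(-4) + 112*(-93 + 23) = 5244 + 112*(-70) = 5244 - 7840 = -2596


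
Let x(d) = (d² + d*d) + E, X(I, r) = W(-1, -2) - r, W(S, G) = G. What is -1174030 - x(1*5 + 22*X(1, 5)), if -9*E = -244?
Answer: -10966132/9 ≈ -1.2185e+6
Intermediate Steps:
E = 244/9 (E = -⅑*(-244) = 244/9 ≈ 27.111)
X(I, r) = -2 - r
x(d) = 244/9 + 2*d² (x(d) = (d² + d*d) + 244/9 = (d² + d²) + 244/9 = 2*d² + 244/9 = 244/9 + 2*d²)
-1174030 - x(1*5 + 22*X(1, 5)) = -1174030 - (244/9 + 2*(1*5 + 22*(-2 - 1*5))²) = -1174030 - (244/9 + 2*(5 + 22*(-2 - 5))²) = -1174030 - (244/9 + 2*(5 + 22*(-7))²) = -1174030 - (244/9 + 2*(5 - 154)²) = -1174030 - (244/9 + 2*(-149)²) = -1174030 - (244/9 + 2*22201) = -1174030 - (244/9 + 44402) = -1174030 - 1*399862/9 = -1174030 - 399862/9 = -10966132/9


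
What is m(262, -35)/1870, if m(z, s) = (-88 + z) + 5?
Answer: 179/1870 ≈ 0.095722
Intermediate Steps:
m(z, s) = -83 + z
m(262, -35)/1870 = (-83 + 262)/1870 = 179*(1/1870) = 179/1870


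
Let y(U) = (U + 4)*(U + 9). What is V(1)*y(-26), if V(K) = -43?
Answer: -16082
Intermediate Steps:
y(U) = (4 + U)*(9 + U)
V(1)*y(-26) = -43*(36 + (-26)² + 13*(-26)) = -43*(36 + 676 - 338) = -43*374 = -16082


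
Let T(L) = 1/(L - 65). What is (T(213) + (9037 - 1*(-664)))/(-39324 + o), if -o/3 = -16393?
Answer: 478583/486180 ≈ 0.98437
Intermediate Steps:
o = 49179 (o = -3*(-16393) = 49179)
T(L) = 1/(-65 + L)
(T(213) + (9037 - 1*(-664)))/(-39324 + o) = (1/(-65 + 213) + (9037 - 1*(-664)))/(-39324 + 49179) = (1/148 + (9037 + 664))/9855 = (1/148 + 9701)*(1/9855) = (1435749/148)*(1/9855) = 478583/486180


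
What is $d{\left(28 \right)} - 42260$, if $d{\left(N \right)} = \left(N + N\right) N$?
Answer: $-40692$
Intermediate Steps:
$d{\left(N \right)} = 2 N^{2}$ ($d{\left(N \right)} = 2 N N = 2 N^{2}$)
$d{\left(28 \right)} - 42260 = 2 \cdot 28^{2} - 42260 = 2 \cdot 784 - 42260 = 1568 - 42260 = -40692$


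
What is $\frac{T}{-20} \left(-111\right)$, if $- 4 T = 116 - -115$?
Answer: $- \frac{25641}{80} \approx -320.51$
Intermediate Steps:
$T = - \frac{231}{4}$ ($T = - \frac{116 - -115}{4} = - \frac{116 + 115}{4} = \left(- \frac{1}{4}\right) 231 = - \frac{231}{4} \approx -57.75$)
$\frac{T}{-20} \left(-111\right) = - \frac{231}{4 \left(-20\right)} \left(-111\right) = \left(- \frac{231}{4}\right) \left(- \frac{1}{20}\right) \left(-111\right) = \frac{231}{80} \left(-111\right) = - \frac{25641}{80}$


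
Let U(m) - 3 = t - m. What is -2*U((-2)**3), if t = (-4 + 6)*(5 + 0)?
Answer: -42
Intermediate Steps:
t = 10 (t = 2*5 = 10)
U(m) = 13 - m (U(m) = 3 + (10 - m) = 13 - m)
-2*U((-2)**3) = -2*(13 - 1*(-2)**3) = -2*(13 - 1*(-8)) = -2*(13 + 8) = -2*21 = -42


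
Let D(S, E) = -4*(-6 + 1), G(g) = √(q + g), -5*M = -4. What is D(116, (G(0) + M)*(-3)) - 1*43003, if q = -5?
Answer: -42983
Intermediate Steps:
M = ⅘ (M = -⅕*(-4) = ⅘ ≈ 0.80000)
G(g) = √(-5 + g)
D(S, E) = 20 (D(S, E) = -4*(-5) = 20)
D(116, (G(0) + M)*(-3)) - 1*43003 = 20 - 1*43003 = 20 - 43003 = -42983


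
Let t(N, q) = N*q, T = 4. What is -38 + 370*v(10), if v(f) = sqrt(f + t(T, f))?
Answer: -38 + 1850*sqrt(2) ≈ 2578.3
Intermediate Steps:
v(f) = sqrt(5)*sqrt(f) (v(f) = sqrt(f + 4*f) = sqrt(5*f) = sqrt(5)*sqrt(f))
-38 + 370*v(10) = -38 + 370*(sqrt(5)*sqrt(10)) = -38 + 370*(5*sqrt(2)) = -38 + 1850*sqrt(2)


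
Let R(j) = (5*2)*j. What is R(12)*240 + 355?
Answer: 29155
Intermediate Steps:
R(j) = 10*j
R(12)*240 + 355 = (10*12)*240 + 355 = 120*240 + 355 = 28800 + 355 = 29155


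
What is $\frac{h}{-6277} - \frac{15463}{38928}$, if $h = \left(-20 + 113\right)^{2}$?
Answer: $- \frac{433749523}{244351056} \approx -1.7751$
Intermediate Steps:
$h = 8649$ ($h = 93^{2} = 8649$)
$\frac{h}{-6277} - \frac{15463}{38928} = \frac{8649}{-6277} - \frac{15463}{38928} = 8649 \left(- \frac{1}{6277}\right) - \frac{15463}{38928} = - \frac{8649}{6277} - \frac{15463}{38928} = - \frac{433749523}{244351056}$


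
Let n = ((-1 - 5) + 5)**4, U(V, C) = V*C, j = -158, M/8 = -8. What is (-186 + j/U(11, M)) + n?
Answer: -65041/352 ≈ -184.78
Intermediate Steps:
M = -64 (M = 8*(-8) = -64)
U(V, C) = C*V
n = 1 (n = (-6 + 5)**4 = (-1)**4 = 1)
(-186 + j/U(11, M)) + n = (-186 - 158/((-64*11))) + 1 = (-186 - 158/(-704)) + 1 = (-186 - 158*(-1/704)) + 1 = (-186 + 79/352) + 1 = -65393/352 + 1 = -65041/352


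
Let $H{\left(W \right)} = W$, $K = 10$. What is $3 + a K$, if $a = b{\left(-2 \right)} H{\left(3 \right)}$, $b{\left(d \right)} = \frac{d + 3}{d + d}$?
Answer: $- \frac{9}{2} \approx -4.5$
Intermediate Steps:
$b{\left(d \right)} = \frac{3 + d}{2 d}$
$a = - \frac{3}{4}$ ($a = \frac{3 - 2}{2 \left(-2\right)} 3 = \frac{1}{2} \left(- \frac{1}{2}\right) 1 \cdot 3 = \left(- \frac{1}{4}\right) 3 = - \frac{3}{4} \approx -0.75$)
$3 + a K = 3 - \frac{15}{2} = - \frac{9}{2}$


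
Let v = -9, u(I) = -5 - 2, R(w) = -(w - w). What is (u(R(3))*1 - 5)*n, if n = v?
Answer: 108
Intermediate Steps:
R(w) = 0 (R(w) = -1*0 = 0)
u(I) = -7
n = -9
(u(R(3))*1 - 5)*n = (-7*1 - 5)*(-9) = (-7 - 5)*(-9) = -12*(-9) = 108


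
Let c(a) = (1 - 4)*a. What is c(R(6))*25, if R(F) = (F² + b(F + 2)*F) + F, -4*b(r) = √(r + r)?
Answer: -2700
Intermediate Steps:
b(r) = -√2*√r/4 (b(r) = -√(r + r)/4 = -√2*√r/4)
R(F) = F + F² - F*√2*√(2 + F)/4 (R(F) = (F² + (-√2*√(F + 2)/4)*F) + F = (F² + (-√2*√(2 + F)/4)*F) + F = (F² - F*√2*√(2 + F)/4) + F = F + F² - F*√2*√(2 + F)/4)
c(a) = -3*a
c(R(6))*25 = -3*6*(4 - √(4 + 2*6) + 4*6)/4*25 = -3*6*(4 - √(4 + 12) + 24)/4*25 = -3*6*(4 - √16 + 24)/4*25 = -3*6*(4 - 1*4 + 24)/4*25 = -3*6*(4 - 4 + 24)/4*25 = -3*6*24/4*25 = -3*36*25 = -108*25 = -2700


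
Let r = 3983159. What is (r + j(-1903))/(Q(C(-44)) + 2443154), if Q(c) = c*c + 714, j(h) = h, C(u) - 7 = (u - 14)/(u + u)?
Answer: 7707711616/4731442017 ≈ 1.6290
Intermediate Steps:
C(u) = 7 + (-14 + u)/(2*u) (C(u) = 7 + (u - 14)/(u + u) = 7 + (-14 + u)/((2*u)) = 7 + (-14 + u)*(1/(2*u)) = 7 + (-14 + u)/(2*u))
Q(c) = 714 + c**2 (Q(c) = c**2 + 714 = 714 + c**2)
(r + j(-1903))/(Q(C(-44)) + 2443154) = (3983159 - 1903)/((714 + (15/2 - 7/(-44))**2) + 2443154) = 3981256/((714 + (15/2 - 7*(-1/44))**2) + 2443154) = 3981256/((714 + (15/2 + 7/44)**2) + 2443154) = 3981256/((714 + (337/44)**2) + 2443154) = 3981256/((714 + 113569/1936) + 2443154) = 3981256/(1495873/1936 + 2443154) = 3981256/(4731442017/1936) = 3981256*(1936/4731442017) = 7707711616/4731442017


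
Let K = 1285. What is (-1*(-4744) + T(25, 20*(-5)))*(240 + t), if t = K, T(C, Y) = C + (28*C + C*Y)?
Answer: 4527725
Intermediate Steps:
T(C, Y) = 29*C + C*Y
t = 1285
(-1*(-4744) + T(25, 20*(-5)))*(240 + t) = (-1*(-4744) + 25*(29 + 20*(-5)))*(240 + 1285) = (4744 + 25*(29 - 100))*1525 = (4744 + 25*(-71))*1525 = (4744 - 1775)*1525 = 2969*1525 = 4527725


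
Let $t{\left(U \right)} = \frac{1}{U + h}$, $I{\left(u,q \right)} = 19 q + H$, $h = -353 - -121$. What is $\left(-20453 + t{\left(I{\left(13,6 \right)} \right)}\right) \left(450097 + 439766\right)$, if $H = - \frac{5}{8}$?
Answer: $- \frac{1328627407155}{73} \approx -1.82 \cdot 10^{10}$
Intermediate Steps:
$H = - \frac{5}{8}$ ($H = \left(-5\right) \frac{1}{8} = - \frac{5}{8} \approx -0.625$)
$h = -232$ ($h = -353 + 121 = -232$)
$I{\left(u,q \right)} = - \frac{5}{8} + 19 q$ ($I{\left(u,q \right)} = 19 q - \frac{5}{8} = - \frac{5}{8} + 19 q$)
$t{\left(U \right)} = \frac{1}{-232 + U}$ ($t{\left(U \right)} = \frac{1}{U - 232} = \frac{1}{-232 + U}$)
$\left(-20453 + t{\left(I{\left(13,6 \right)} \right)}\right) \left(450097 + 439766\right) = \left(-20453 + \frac{1}{-232 + \left(- \frac{5}{8} + 19 \cdot 6\right)}\right) \left(450097 + 439766\right) = \left(-20453 + \frac{1}{-232 + \left(- \frac{5}{8} + 114\right)}\right) 889863 = \left(-20453 + \frac{1}{-232 + \frac{907}{8}}\right) 889863 = \left(-20453 + \frac{1}{- \frac{949}{8}}\right) 889863 = \left(-20453 - \frac{8}{949}\right) 889863 = \left(- \frac{19409905}{949}\right) 889863 = - \frac{1328627407155}{73}$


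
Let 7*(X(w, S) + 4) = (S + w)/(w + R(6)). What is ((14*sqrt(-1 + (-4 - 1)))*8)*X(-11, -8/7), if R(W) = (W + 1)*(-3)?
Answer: -6187*I*sqrt(6)/14 ≈ -1082.5*I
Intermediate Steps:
R(W) = -3 - 3*W (R(W) = (1 + W)*(-3) = -3 - 3*W)
X(w, S) = -4 + (S + w)/(7*(-21 + w)) (X(w, S) = -4 + ((S + w)/(w + (-3 - 3*6)))/7 = -4 + ((S + w)/(w + (-3 - 18)))/7 = -4 + ((S + w)/(w - 21))/7 = -4 + ((S + w)/(-21 + w))/7 = -4 + (S + w)/(7*(-21 + w)))
((14*sqrt(-1 + (-4 - 1)))*8)*X(-11, -8/7) = ((14*sqrt(-1 + (-4 - 1)))*8)*((588 - 8/7 - 27*(-11))/(7*(-21 - 11))) = ((14*sqrt(-1 - 5))*8)*((1/7)*(588 - 8*1/7 + 297)/(-32)) = ((14*sqrt(-6))*8)*((1/7)*(-1/32)*(588 - 8/7 + 297)) = ((14*(I*sqrt(6)))*8)*((1/7)*(-1/32)*(6187/7)) = ((14*I*sqrt(6))*8)*(-6187/1568) = (112*I*sqrt(6))*(-6187/1568) = -6187*I*sqrt(6)/14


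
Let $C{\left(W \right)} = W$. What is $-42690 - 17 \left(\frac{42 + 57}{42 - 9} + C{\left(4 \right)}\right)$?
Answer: $-42809$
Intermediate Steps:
$-42690 - 17 \left(\frac{42 + 57}{42 - 9} + C{\left(4 \right)}\right) = -42690 - 17 \left(\frac{42 + 57}{42 - 9} + 4\right) = -42690 - 17 \left(\frac{99}{33} + 4\right) = -42690 - 17 \left(99 \cdot \frac{1}{33} + 4\right) = -42690 - 17 \left(3 + 4\right) = -42690 - 119 = -42809$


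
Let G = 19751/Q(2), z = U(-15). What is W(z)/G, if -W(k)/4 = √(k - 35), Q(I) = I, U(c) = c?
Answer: -40*I*√2/19751 ≈ -0.0028641*I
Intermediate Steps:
z = -15
W(k) = -4*√(-35 + k) (W(k) = -4*√(k - 35) = -4*√(-35 + k))
G = 19751/2 ≈ 9875.5
W(z)/G = (-4*√(-35 - 15))/(19751/2) = -20*I*√2*(2/19751) = -40*I*√2/19751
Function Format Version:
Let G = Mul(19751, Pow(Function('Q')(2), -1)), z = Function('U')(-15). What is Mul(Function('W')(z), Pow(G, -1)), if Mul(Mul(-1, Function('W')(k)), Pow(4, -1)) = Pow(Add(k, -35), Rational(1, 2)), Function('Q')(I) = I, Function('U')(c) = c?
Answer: Mul(Rational(-40, 19751), I, Pow(2, Rational(1, 2))) ≈ Mul(-0.0028641, I)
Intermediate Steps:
z = -15
Function('W')(k) = Mul(-4, Pow(Add(-35, k), Rational(1, 2))) (Function('W')(k) = Mul(-4, Pow(Add(k, -35), Rational(1, 2))) = Mul(-4, Pow(Add(-35, k), Rational(1, 2))))
G = Rational(19751, 2) (G = Mul(19751, Pow(2, -1)) = Mul(19751, Rational(1, 2)) = Rational(19751, 2) ≈ 9875.5)
Mul(Function('W')(z), Pow(G, -1)) = Mul(Mul(-4, Pow(Add(-35, -15), Rational(1, 2))), Pow(Rational(19751, 2), -1)) = Mul(Mul(-4, Pow(-50, Rational(1, 2))), Rational(2, 19751)) = Mul(Mul(-4, Mul(5, I, Pow(2, Rational(1, 2)))), Rational(2, 19751)) = Mul(Mul(-20, I, Pow(2, Rational(1, 2))), Rational(2, 19751)) = Mul(Rational(-40, 19751), I, Pow(2, Rational(1, 2)))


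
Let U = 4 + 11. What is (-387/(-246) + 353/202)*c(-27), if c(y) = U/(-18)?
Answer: -68755/24846 ≈ -2.7672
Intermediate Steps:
U = 15
c(y) = -⅚ (c(y) = 15/(-18) = 15*(-1/18) = -⅚)
(-387/(-246) + 353/202)*c(-27) = (-387/(-246) + 353/202)*(-⅚) = (-387*(-1/246) + 353*(1/202))*(-⅚) = (129/82 + 353/202)*(-⅚) = (13751/4141)*(-⅚) = -68755/24846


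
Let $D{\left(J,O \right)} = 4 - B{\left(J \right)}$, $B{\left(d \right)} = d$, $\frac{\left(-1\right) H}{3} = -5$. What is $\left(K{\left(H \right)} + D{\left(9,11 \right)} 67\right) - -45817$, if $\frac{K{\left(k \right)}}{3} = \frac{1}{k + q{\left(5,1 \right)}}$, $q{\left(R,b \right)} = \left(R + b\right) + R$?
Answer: $\frac{1182535}{26} \approx 45482.0$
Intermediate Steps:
$H = 15$ ($H = \left(-3\right) \left(-5\right) = 15$)
$q{\left(R,b \right)} = b + 2 R$
$D{\left(J,O \right)} = 4 - J$
$K{\left(k \right)} = \frac{3}{11 + k}$ ($K{\left(k \right)} = \frac{3}{k + \left(1 + 2 \cdot 5\right)} = \frac{3}{k + \left(1 + 10\right)} = \frac{3}{k + 11} = \frac{3}{11 + k}$)
$\left(K{\left(H \right)} + D{\left(9,11 \right)} 67\right) - -45817 = \left(\frac{3}{11 + 15} + \left(4 - 9\right) 67\right) - -45817 = \left(\frac{3}{26} + \left(4 - 9\right) 67\right) + 45817 = \left(3 \cdot \frac{1}{26} - 335\right) + 45817 = \left(\frac{3}{26} - 335\right) + 45817 = - \frac{8707}{26} + 45817 = \frac{1182535}{26}$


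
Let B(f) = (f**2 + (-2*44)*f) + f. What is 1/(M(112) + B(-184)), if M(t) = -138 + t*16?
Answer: 1/51518 ≈ 1.9411e-5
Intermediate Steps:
M(t) = -138 + 16*t
B(f) = f**2 - 87*f (B(f) = (f**2 - 88*f) + f = f**2 - 87*f)
1/(M(112) + B(-184)) = 1/((-138 + 16*112) - 184*(-87 - 184)) = 1/((-138 + 1792) - 184*(-271)) = 1/(1654 + 49864) = 1/51518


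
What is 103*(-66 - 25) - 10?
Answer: -9383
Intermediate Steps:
103*(-66 - 25) - 10 = 103*(-91) - 10 = -9373 - 10 = -9383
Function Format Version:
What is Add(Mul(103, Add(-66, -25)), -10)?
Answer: -9383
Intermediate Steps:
Add(Mul(103, Add(-66, -25)), -10) = Add(Mul(103, -91), -10) = Add(-9373, -10) = -9383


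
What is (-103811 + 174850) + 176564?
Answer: 247603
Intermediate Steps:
(-103811 + 174850) + 176564 = 71039 + 176564 = 247603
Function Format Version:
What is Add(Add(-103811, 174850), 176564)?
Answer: 247603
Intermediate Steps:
Add(Add(-103811, 174850), 176564) = Add(71039, 176564) = 247603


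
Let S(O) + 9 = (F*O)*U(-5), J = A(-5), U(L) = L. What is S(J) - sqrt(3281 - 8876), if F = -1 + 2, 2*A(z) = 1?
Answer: -23/2 - I*sqrt(5595) ≈ -11.5 - 74.8*I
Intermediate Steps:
A(z) = 1/2 (A(z) = (1/2)*1 = 1/2)
J = 1/2 ≈ 0.50000
F = 1
S(O) = -9 - 5*O (S(O) = -9 + (1*O)*(-5) = -9 + O*(-5) = -9 - 5*O)
S(J) - sqrt(3281 - 8876) = (-9 - 5*1/2) - sqrt(3281 - 8876) = (-9 - 5/2) - sqrt(-5595) = -23/2 - I*sqrt(5595)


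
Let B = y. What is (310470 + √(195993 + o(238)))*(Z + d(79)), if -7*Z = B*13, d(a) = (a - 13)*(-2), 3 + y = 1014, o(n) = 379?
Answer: -4367381490/7 - 28134*√49093/7 ≈ -6.2480e+8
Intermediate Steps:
y = 1011 (y = -3 + 1014 = 1011)
B = 1011
d(a) = 26 - 2*a (d(a) = (-13 + a)*(-2) = 26 - 2*a)
Z = -13143/7 (Z = -1011*13/7 = -⅐*13143 = -13143/7 ≈ -1877.6)
(310470 + √(195993 + o(238)))*(Z + d(79)) = (310470 + √(195993 + 379))*(-13143/7 + (26 - 2*79)) = (310470 + √196372)*(-13143/7 + (26 - 158)) = (310470 + 2*√49093)*(-13143/7 - 132) = (310470 + 2*√49093)*(-14067/7) = -4367381490/7 - 28134*√49093/7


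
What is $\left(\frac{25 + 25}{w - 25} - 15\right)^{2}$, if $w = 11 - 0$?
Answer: $\frac{16900}{49} \approx 344.9$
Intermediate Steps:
$w = 11$ ($w = 11 + 0 = 11$)
$\left(\frac{25 + 25}{w - 25} - 15\right)^{2} = \left(\frac{25 + 25}{11 - 25} - 15\right)^{2} = \left(\frac{50}{-14} - 15\right)^{2} = \left(50 \left(- \frac{1}{14}\right) - 15\right)^{2} = \left(- \frac{25}{7} - 15\right)^{2} = \left(- \frac{130}{7}\right)^{2} = \frac{16900}{49}$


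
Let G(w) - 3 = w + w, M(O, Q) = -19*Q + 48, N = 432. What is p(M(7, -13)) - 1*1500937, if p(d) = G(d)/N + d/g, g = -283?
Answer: -183498513493/122256 ≈ -1.5009e+6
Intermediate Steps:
M(O, Q) = 48 - 19*Q
G(w) = 3 + 2*w (G(w) = 3 + (w + w) = 3 + 2*w)
p(d) = 1/144 + 67*d/61128 (p(d) = (3 + 2*d)/432 + d/(-283) = (3 + 2*d)*(1/432) + d*(-1/283) = (1/144 + d/216) - d/283 = 1/144 + 67*d/61128)
p(M(7, -13)) - 1*1500937 = (1/144 + 67*(48 - 19*(-13))/61128) - 1*1500937 = (1/144 + 67*(48 + 247)/61128) - 1500937 = (1/144 + (67/61128)*295) - 1500937 = (1/144 + 19765/61128) - 1500937 = 40379/122256 - 1500937 = -183498513493/122256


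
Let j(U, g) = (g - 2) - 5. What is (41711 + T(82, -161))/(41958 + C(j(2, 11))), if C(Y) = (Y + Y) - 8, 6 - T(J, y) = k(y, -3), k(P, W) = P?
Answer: 20939/20979 ≈ 0.99809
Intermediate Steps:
T(J, y) = 6 - y
j(U, g) = -7 + g (j(U, g) = (-2 + g) - 5 = -7 + g)
C(Y) = -8 + 2*Y (C(Y) = 2*Y - 8 = -8 + 2*Y)
(41711 + T(82, -161))/(41958 + C(j(2, 11))) = (41711 + (6 - 1*(-161)))/(41958 + (-8 + 2*(-7 + 11))) = (41711 + (6 + 161))/(41958 + (-8 + 2*4)) = (41711 + 167)/(41958 + (-8 + 8)) = 41878/(41958 + 0) = 41878/41958 = 41878*(1/41958) = 20939/20979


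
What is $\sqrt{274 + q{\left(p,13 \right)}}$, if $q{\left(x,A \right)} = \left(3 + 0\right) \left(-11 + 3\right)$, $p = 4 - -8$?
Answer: $5 \sqrt{10} \approx 15.811$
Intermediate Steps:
$p = 12$ ($p = 4 + 8 = 12$)
$q{\left(x,A \right)} = -24$ ($q{\left(x,A \right)} = 3 \left(-8\right) = -24$)
$\sqrt{274 + q{\left(p,13 \right)}} = \sqrt{274 - 24} = \sqrt{250} = 5 \sqrt{10}$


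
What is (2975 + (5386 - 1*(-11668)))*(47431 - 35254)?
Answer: 243893133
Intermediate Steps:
(2975 + (5386 - 1*(-11668)))*(47431 - 35254) = (2975 + (5386 + 11668))*12177 = (2975 + 17054)*12177 = 20029*12177 = 243893133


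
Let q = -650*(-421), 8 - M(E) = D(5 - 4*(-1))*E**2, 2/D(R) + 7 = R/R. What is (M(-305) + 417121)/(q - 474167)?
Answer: -1344412/601551 ≈ -2.2349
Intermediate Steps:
D(R) = -1/3 (D(R) = 2/(-7 + R/R) = 2/(-7 + 1) = 2/(-6) = 2*(-1/6) = -1/3)
M(E) = 8 + E**2/3 (M(E) = 8 - (-1)*E**2/3 = 8 + E**2/3)
q = 273650
(M(-305) + 417121)/(q - 474167) = ((8 + (1/3)*(-305)**2) + 417121)/(273650 - 474167) = ((8 + (1/3)*93025) + 417121)/(-200517) = ((8 + 93025/3) + 417121)*(-1/200517) = (93049/3 + 417121)*(-1/200517) = (1344412/3)*(-1/200517) = -1344412/601551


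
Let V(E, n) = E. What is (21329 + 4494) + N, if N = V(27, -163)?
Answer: 25850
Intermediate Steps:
N = 27
(21329 + 4494) + N = (21329 + 4494) + 27 = 25823 + 27 = 25850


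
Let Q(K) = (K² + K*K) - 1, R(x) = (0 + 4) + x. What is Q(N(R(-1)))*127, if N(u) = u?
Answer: 2159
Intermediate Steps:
R(x) = 4 + x
Q(K) = -1 + 2*K² (Q(K) = (K² + K²) - 1 = 2*K² - 1 = -1 + 2*K²)
Q(N(R(-1)))*127 = (-1 + 2*(4 - 1)²)*127 = (-1 + 2*3²)*127 = (-1 + 2*9)*127 = (-1 + 18)*127 = 17*127 = 2159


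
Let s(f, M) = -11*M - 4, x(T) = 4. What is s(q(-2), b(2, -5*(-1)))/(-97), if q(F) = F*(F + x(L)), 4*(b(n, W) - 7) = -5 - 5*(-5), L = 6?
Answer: 136/97 ≈ 1.4021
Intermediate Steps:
b(n, W) = 12 (b(n, W) = 7 + (-5 - 5*(-5))/4 = 7 + (-5 + 25)/4 = 7 + (1/4)*20 = 7 + 5 = 12)
q(F) = F*(4 + F) (q(F) = F*(F + 4) = F*(4 + F))
s(f, M) = -4 - 11*M
s(q(-2), b(2, -5*(-1)))/(-97) = (-4 - 11*12)/(-97) = (-4 - 132)*(-1/97) = -136*(-1/97) = 136/97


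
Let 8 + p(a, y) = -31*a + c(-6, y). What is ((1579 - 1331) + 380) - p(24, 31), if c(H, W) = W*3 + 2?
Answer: 1285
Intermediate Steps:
c(H, W) = 2 + 3*W (c(H, W) = 3*W + 2 = 2 + 3*W)
p(a, y) = -6 - 31*a + 3*y (p(a, y) = -8 + (-31*a + (2 + 3*y)) = -8 + (2 - 31*a + 3*y) = -6 - 31*a + 3*y)
((1579 - 1331) + 380) - p(24, 31) = ((1579 - 1331) + 380) - (-6 - 31*24 + 3*31) = (248 + 380) - (-6 - 744 + 93) = 628 - 1*(-657) = 628 + 657 = 1285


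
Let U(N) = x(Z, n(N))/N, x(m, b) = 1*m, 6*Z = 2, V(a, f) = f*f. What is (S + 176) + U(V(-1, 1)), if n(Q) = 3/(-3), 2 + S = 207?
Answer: 1144/3 ≈ 381.33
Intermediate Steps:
S = 205 (S = -2 + 207 = 205)
n(Q) = -1 (n(Q) = 3*(-1/3) = -1)
V(a, f) = f**2
Z = 1/3 (Z = (1/6)*2 = 1/3 ≈ 0.33333)
x(m, b) = m
U(N) = 1/(3*N)
(S + 176) + U(V(-1, 1)) = (205 + 176) + 1/(3*(1**2)) = 381 + (1/3)/1 = 381 + (1/3)*1 = 381 + 1/3 = 1144/3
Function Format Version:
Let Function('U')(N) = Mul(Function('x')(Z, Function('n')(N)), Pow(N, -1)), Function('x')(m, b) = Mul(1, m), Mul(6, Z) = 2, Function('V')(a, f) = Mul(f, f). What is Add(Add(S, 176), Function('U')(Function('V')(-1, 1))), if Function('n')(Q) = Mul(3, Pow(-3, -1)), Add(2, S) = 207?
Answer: Rational(1144, 3) ≈ 381.33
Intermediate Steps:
S = 205 (S = Add(-2, 207) = 205)
Function('n')(Q) = -1 (Function('n')(Q) = Mul(3, Rational(-1, 3)) = -1)
Function('V')(a, f) = Pow(f, 2)
Z = Rational(1, 3) (Z = Mul(Rational(1, 6), 2) = Rational(1, 3) ≈ 0.33333)
Function('x')(m, b) = m
Function('U')(N) = Mul(Rational(1, 3), Pow(N, -1))
Add(Add(S, 176), Function('U')(Function('V')(-1, 1))) = Add(Add(205, 176), Mul(Rational(1, 3), Pow(Pow(1, 2), -1))) = Add(381, Mul(Rational(1, 3), Pow(1, -1))) = Add(381, Mul(Rational(1, 3), 1)) = Add(381, Rational(1, 3)) = Rational(1144, 3)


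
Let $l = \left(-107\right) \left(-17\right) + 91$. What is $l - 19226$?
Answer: $-17316$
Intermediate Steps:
$l = 1910$ ($l = 1819 + 91 = 1910$)
$l - 19226 = 1910 - 19226 = -17316$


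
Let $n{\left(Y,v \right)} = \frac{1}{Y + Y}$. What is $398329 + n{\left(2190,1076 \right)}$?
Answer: $\frac{1744681021}{4380} \approx 3.9833 \cdot 10^{5}$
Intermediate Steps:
$n{\left(Y,v \right)} = \frac{1}{2 Y}$
$398329 + n{\left(2190,1076 \right)} = 398329 + \frac{1}{2 \cdot 2190} = 398329 + \frac{1}{2} \cdot \frac{1}{2190} = 398329 + \frac{1}{4380} = \frac{1744681021}{4380}$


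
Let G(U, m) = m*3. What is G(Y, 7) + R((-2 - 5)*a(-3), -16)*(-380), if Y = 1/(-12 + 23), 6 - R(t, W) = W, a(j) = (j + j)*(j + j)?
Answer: -8339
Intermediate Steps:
a(j) = 4*j² (a(j) = (2*j)*(2*j) = 4*j²)
R(t, W) = 6 - W
Y = 1/11 ≈ 0.090909
G(U, m) = 3*m
G(Y, 7) + R((-2 - 5)*a(-3), -16)*(-380) = 3*7 + (6 - 1*(-16))*(-380) = 21 + (6 + 16)*(-380) = 21 + 22*(-380) = 21 - 8360 = -8339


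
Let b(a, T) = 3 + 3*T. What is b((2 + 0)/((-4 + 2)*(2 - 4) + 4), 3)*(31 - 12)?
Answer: 228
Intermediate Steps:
b((2 + 0)/((-4 + 2)*(2 - 4) + 4), 3)*(31 - 12) = (3 + 3*3)*(31 - 12) = (3 + 9)*19 = 12*19 = 228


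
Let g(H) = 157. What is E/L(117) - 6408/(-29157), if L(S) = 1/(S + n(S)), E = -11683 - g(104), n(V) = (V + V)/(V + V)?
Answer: -13578607144/9719 ≈ -1.3971e+6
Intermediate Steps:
n(V) = 1 (n(V) = (2*V)/((2*V)) = (2*V)*(1/(2*V)) = 1)
E = -11840 (E = -11683 - 1*157 = -11683 - 157 = -11840)
L(S) = 1/(1 + S) (L(S) = 1/(S + 1) = 1/(1 + S))
E/L(117) - 6408/(-29157) = -11840/(1/(1 + 117)) - 6408/(-29157) = -11840/(1/118) - 6408*(-1/29157) = -11840/1/118 + 2136/9719 = -11840*118 + 2136/9719 = -1397120 + 2136/9719 = -13578607144/9719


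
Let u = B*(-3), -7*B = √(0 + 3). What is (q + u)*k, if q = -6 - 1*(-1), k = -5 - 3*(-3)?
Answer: -20 + 12*√3/7 ≈ -17.031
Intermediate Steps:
B = -√3/7 (B = -√(0 + 3)/7 = -√3/7 ≈ -0.24744)
u = 3*√3/7 (u = -√3/7*(-3) = 3*√3/7 ≈ 0.74231)
k = 4 (k = -5 + 9 = 4)
q = -5 (q = -6 + 1 = -5)
(q + u)*k = (-5 + 3*√3/7)*4 = -20 + 12*√3/7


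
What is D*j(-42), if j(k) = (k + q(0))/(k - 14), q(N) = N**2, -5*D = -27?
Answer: 81/20 ≈ 4.0500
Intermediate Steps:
D = 27/5 (D = -1/5*(-27) = 27/5 ≈ 5.4000)
j(k) = k/(-14 + k) (j(k) = (k + 0**2)/(k - 14) = (k + 0)/(-14 + k) = k/(-14 + k))
D*j(-42) = 27*(-42/(-14 - 42))/5 = 27*(-42/(-56))/5 = 27*(-42*(-1/56))/5 = (27/5)*(3/4) = 81/20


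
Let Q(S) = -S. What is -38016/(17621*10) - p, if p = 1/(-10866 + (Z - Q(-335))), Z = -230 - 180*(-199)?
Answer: -463674217/2148792845 ≈ -0.21578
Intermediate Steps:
Z = 35590 (Z = -230 + 35820 = 35590)
p = 1/24389 (p = 1/(-10866 + (35590 - (-1)*(-335))) = 1/(-10866 + (35590 - 1*335)) = 1/(-10866 + (35590 - 335)) = 1/(-10866 + 35255) = 1/24389 ≈ 4.1002e-5)
-38016/(17621*10) - p = -38016/(17621*10) - 1*1/24389 = -38016/176210 - 1/24389 = -38016*1/176210 - 1/24389 = -19008/88105 - 1/24389 = -463674217/2148792845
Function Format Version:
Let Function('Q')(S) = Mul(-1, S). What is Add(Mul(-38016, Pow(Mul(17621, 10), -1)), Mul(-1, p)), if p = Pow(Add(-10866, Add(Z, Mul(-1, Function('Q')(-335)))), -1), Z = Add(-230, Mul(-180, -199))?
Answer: Rational(-463674217, 2148792845) ≈ -0.21578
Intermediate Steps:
Z = 35590 (Z = Add(-230, 35820) = 35590)
p = Rational(1, 24389) (p = Pow(Add(-10866, Add(35590, Mul(-1, Mul(-1, -335)))), -1) = Pow(Add(-10866, Add(35590, Mul(-1, 335))), -1) = Pow(Add(-10866, Add(35590, -335)), -1) = Pow(Add(-10866, 35255), -1) = Pow(24389, -1) = Rational(1, 24389) ≈ 4.1002e-5)
Add(Mul(-38016, Pow(Mul(17621, 10), -1)), Mul(-1, p)) = Add(Mul(-38016, Pow(Mul(17621, 10), -1)), Mul(-1, Rational(1, 24389))) = Add(Mul(-38016, Pow(176210, -1)), Rational(-1, 24389)) = Add(Mul(-38016, Rational(1, 176210)), Rational(-1, 24389)) = Add(Rational(-19008, 88105), Rational(-1, 24389)) = Rational(-463674217, 2148792845)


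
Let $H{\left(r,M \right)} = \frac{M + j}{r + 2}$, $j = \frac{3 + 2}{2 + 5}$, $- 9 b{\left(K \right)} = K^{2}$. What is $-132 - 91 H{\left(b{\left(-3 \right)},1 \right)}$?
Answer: $-288$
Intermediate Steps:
$b{\left(K \right)} = - \frac{K^{2}}{9}$
$j = \frac{5}{7} \approx 0.71429$
$H{\left(r,M \right)} = \frac{\frac{5}{7} + M}{2 + r}$ ($H{\left(r,M \right)} = \frac{M + \frac{5}{7}}{r + 2} = \frac{\frac{5}{7} + M}{2 + r}$)
$-132 - 91 H{\left(b{\left(-3 \right)},1 \right)} = -132 - 91 \frac{\frac{5}{7} + 1}{2 - \frac{\left(-3\right)^{2}}{9}} = -132 - 91 \frac{1}{2 - 1} \cdot \frac{12}{7} = -132 - 91 \cdot 1^{-1} \cdot \frac{12}{7} = -132 - 91 \cdot 1 \cdot \frac{12}{7} = -132 - 156 = -288$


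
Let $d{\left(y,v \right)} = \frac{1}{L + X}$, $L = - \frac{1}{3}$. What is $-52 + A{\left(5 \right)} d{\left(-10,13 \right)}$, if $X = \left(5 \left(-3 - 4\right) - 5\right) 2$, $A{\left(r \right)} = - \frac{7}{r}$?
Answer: $- \frac{62639}{1205} \approx -51.983$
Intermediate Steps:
$L = - \frac{1}{3}$ ($L = \left(-1\right) \frac{1}{3} = - \frac{1}{3} \approx -0.33333$)
$X = -80$ ($X = \left(5 \left(-7\right) - 5\right) 2 = \left(-35 - 5\right) 2 = \left(-40\right) 2 = -80$)
$d{\left(y,v \right)} = - \frac{3}{241}$ ($d{\left(y,v \right)} = \frac{1}{- \frac{1}{3} - 80} = \frac{1}{- \frac{241}{3}} = - \frac{3}{241}$)
$-52 + A{\left(5 \right)} d{\left(-10,13 \right)} = -52 + - \frac{7}{5} \left(- \frac{3}{241}\right) = -52 + \left(-7\right) \frac{1}{5} \left(- \frac{3}{241}\right) = -52 - - \frac{21}{1205} = -52 + \frac{21}{1205} = - \frac{62639}{1205}$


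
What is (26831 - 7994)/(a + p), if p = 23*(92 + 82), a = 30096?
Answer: 6279/11366 ≈ 0.55244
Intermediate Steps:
p = 4002 (p = 23*174 = 4002)
(26831 - 7994)/(a + p) = (26831 - 7994)/(30096 + 4002) = 18837/34098 = 18837*(1/34098) = 6279/11366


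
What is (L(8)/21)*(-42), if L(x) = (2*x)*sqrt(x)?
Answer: -64*sqrt(2) ≈ -90.510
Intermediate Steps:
L(x) = 2*x**(3/2)
(L(8)/21)*(-42) = ((2*8**(3/2))/21)*(-42) = ((2*(16*sqrt(2)))*(1/21))*(-42) = ((32*sqrt(2))*(1/21))*(-42) = (32*sqrt(2)/21)*(-42) = -64*sqrt(2)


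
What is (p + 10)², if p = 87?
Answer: 9409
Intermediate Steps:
(p + 10)² = (87 + 10)² = 97² = 9409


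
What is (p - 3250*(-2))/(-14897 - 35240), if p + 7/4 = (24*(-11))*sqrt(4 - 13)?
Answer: -25993/200548 + 792*I/50137 ≈ -0.12961 + 0.015797*I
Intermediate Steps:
p = -7/4 - 792*I (p = -7/4 + (24*(-11))*sqrt(4 - 13) = -7/4 - 792*I ≈ -1.75 - 792.0*I)
(p - 3250*(-2))/(-14897 - 35240) = ((-7/4 - 792*I) - 3250*(-2))/(-14897 - 35240) = ((-7/4 - 792*I) + 6500)/(-50137) = (25993/4 - 792*I)*(-1/50137) = -25993/200548 + 792*I/50137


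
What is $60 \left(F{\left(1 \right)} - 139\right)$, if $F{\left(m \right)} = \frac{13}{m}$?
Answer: $-7560$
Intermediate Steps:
$60 \left(F{\left(1 \right)} - 139\right) = 60 \left(\frac{13}{1} - 139\right) = 60 \left(13 \cdot 1 - 139\right) = 60 \left(13 - 139\right) = 60 \left(-126\right) = -7560$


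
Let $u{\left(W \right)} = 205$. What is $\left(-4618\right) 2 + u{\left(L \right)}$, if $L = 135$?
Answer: $-9031$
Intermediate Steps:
$\left(-4618\right) 2 + u{\left(L \right)} = \left(-4618\right) 2 + 205 = -9236 + 205 = -9031$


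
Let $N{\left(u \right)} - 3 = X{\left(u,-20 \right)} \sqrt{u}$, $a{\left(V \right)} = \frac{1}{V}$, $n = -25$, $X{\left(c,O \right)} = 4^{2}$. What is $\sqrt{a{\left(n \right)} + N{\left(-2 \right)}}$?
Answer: $\frac{\sqrt{74 + 400 i \sqrt{2}}}{5} \approx 3.5903 + 3.1512 i$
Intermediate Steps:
$X{\left(c,O \right)} = 16$
$N{\left(u \right)} = 3 + 16 \sqrt{u}$
$\sqrt{a{\left(n \right)} + N{\left(-2 \right)}} = \sqrt{\frac{1}{-25} + \left(3 + 16 \sqrt{-2}\right)} = \sqrt{- \frac{1}{25} + \left(3 + 16 i \sqrt{2}\right)} = \sqrt{\frac{74}{25} + 16 i \sqrt{2}}$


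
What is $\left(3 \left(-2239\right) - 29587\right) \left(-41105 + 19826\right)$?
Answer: $772512816$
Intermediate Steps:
$\left(3 \left(-2239\right) - 29587\right) \left(-41105 + 19826\right) = \left(-6717 - 29587\right) \left(-21279\right) = \left(-36304\right) \left(-21279\right) = 772512816$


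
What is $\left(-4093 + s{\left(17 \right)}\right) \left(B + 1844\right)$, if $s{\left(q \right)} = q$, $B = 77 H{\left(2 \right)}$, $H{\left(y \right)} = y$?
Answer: $-8143848$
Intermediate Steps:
$B = 154$ ($B = 77 \cdot 2 = 154$)
$\left(-4093 + s{\left(17 \right)}\right) \left(B + 1844\right) = \left(-4093 + 17\right) \left(154 + 1844\right) = \left(-4076\right) 1998 = -8143848$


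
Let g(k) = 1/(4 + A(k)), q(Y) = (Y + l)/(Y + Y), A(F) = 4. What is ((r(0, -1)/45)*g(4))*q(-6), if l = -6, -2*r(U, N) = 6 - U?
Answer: -1/120 ≈ -0.0083333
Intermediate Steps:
r(U, N) = -3 + U/2 (r(U, N) = -(6 - U)/2 = -3 + U/2)
q(Y) = (-6 + Y)/(2*Y) (q(Y) = (Y - 6)/(Y + Y) = (-6 + Y)/((2*Y)) = (-6 + Y)*(1/(2*Y)) = (-6 + Y)/(2*Y))
g(k) = ⅛ (g(k) = 1/(4 + 4) = 1/8 = ⅛)
((r(0, -1)/45)*g(4))*q(-6) = (((-3 + (½)*0)/45)*(⅛))*((½)*(-6 - 6)/(-6)) = (((-3 + 0)*(1/45))*(⅛))*((½)*(-⅙)*(-12)) = (-3*1/45*(⅛))*1 = -1/15*⅛*1 = -1/120*1 = -1/120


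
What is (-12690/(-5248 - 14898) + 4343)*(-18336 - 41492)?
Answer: -2617677457952/10073 ≈ -2.5987e+8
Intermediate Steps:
(-12690/(-5248 - 14898) + 4343)*(-18336 - 41492) = (-12690/(-20146) + 4343)*(-59828) = (-12690*(-1/20146) + 4343)*(-59828) = (6345/10073 + 4343)*(-59828) = (43753384/10073)*(-59828) = -2617677457952/10073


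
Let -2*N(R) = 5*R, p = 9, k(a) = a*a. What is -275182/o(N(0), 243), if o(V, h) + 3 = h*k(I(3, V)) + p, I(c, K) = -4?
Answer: -137591/1947 ≈ -70.668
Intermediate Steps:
k(a) = a²
N(R) = -5*R/2
o(V, h) = 6 + 16*h (o(V, h) = -3 + (h*(-4)² + 9) = -3 + (h*16 + 9) = -3 + (16*h + 9) = -3 + (9 + 16*h) = 6 + 16*h)
-275182/o(N(0), 243) = -275182/(6 + 16*243) = -275182/(6 + 3888) = -275182/3894 = -275182*1/3894 = -137591/1947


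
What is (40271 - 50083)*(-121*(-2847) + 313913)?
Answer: -6460220800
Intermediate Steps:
(40271 - 50083)*(-121*(-2847) + 313913) = -9812*(344487 + 313913) = -9812*658400 = -6460220800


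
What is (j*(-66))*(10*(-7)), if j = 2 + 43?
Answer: 207900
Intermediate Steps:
j = 45
(j*(-66))*(10*(-7)) = (45*(-66))*(10*(-7)) = -2970*(-70) = 207900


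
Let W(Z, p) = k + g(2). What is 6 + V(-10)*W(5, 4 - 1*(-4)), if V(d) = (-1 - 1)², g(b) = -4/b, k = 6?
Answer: 22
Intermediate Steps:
V(d) = 4 (V(d) = (-2)² = 4)
W(Z, p) = 4 (W(Z, p) = 6 - 4/2 = 6 - 4*½ = 6 - 2 = 4)
6 + V(-10)*W(5, 4 - 1*(-4)) = 6 + 4*4 = 6 + 16 = 22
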